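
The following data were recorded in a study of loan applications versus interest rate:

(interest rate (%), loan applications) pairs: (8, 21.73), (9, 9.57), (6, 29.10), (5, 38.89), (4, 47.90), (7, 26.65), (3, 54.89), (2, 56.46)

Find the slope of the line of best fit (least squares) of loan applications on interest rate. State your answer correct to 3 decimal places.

-6.757

n = 8, Σx = 44, Σy = 285.19, Σxy = 1284.76, Σx² = 284
Sxx = Σx² − (Σx)²/n = 284 − 242 = 42
Sxy = Σxy − (Σx)(Σy)/n = 1284.76 − 1568.545 = -283.785
b = Sxy/Sxx = -283.785/42 = -6.756786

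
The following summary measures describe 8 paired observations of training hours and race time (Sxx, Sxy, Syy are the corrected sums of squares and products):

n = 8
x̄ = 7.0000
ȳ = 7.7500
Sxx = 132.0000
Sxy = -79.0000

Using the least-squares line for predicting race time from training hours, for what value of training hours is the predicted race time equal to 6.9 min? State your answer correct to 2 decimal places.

8.42

b = Sxy/Sxx = -79/132 = -0.598485
a = ȳ − b·x̄ = 7.75 − (-0.598485)·7 = 11.939394
Set a + b·x = 6.9: x = (6.9 − 11.939394) / (-0.598485) = 8.420253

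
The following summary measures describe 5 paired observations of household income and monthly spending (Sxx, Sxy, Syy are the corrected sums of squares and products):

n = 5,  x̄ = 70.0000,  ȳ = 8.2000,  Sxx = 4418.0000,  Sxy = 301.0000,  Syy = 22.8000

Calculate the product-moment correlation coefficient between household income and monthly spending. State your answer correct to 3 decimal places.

r = Sxy/√(Sxx·Syy) = 301/√(100730.4) = 301/317.380529 = 0.948388

0.948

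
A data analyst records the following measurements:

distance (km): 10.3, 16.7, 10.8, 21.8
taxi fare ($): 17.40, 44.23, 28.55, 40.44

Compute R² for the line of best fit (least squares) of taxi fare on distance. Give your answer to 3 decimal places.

0.662

n = 4, Σx = 59.6, Σy = 130.62, Σxy = 2107.793, Σx² = 976.86, Σy² = 4709.549
Sxx = Σx² − (Σx)²/n = 976.86 − 888.04 = 88.82
Sxy = Σxy − (Σx)(Σy)/n = 2107.793 − 1946.238 = 161.555
Syy = Σy² − (Σy)²/n = 4709.549 − 4265.3961 = 444.1529
R² = Sxy²/(Sxx·Syy) = (161.555)²/(88.82·444.1529) = 0.661603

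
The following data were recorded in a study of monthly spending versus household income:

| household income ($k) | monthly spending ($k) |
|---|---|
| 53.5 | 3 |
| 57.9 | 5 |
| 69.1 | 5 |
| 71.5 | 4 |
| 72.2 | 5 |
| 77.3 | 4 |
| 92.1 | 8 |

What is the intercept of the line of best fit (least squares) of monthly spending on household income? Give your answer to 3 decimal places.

n = 7, Σx = 493.6, Σy = 34, Σxy = 2488.5, Σx² = 35772.26
Sxx = Σx² − (Σx)²/n = 35772.26 − 34805.851429 = 966.408571
Sxy = Σxy − (Σx)(Σy)/n = 2488.5 − 2397.485714 = 91.014286
b = Sxy/Sxx = 91.014286/966.408571 = 0.094178
a = ȳ − b·x̄ = 4.857143 − 0.094178·70.514286 = -1.783741

-1.784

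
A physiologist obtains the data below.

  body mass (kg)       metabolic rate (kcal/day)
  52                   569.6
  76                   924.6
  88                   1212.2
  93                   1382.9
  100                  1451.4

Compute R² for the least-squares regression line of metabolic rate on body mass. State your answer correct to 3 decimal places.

n = 5, Σx = 409, Σy = 5540.7, Σxy = 480312.1, Σx² = 34873, Σy² = 6667732.53
Sxx = Σx² − (Σx)²/n = 34873 − 33456.2 = 1416.8
Sxy = Σxy − (Σx)(Σy)/n = 480312.1 − 453229.26 = 27082.84
Syy = Σy² − (Σy)²/n = 6667732.53 − 6139871.298 = 527861.232
R² = Sxy²/(Sxx·Syy) = (27082.84)²/(1416.8·527861.232) = 0.980754

0.981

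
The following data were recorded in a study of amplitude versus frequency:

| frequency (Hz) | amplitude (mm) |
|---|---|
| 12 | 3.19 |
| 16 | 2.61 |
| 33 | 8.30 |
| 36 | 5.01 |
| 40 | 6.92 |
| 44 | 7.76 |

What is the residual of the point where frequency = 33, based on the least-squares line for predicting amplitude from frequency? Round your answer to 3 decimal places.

2.230

n = 6, Σx = 181, Σy = 33.79, Σxy = 1152.54, Σx² = 6321
Sxx = Σx² − (Σx)²/n = 6321 − 5460.166667 = 860.833333
Sxy = Σxy − (Σx)(Σy)/n = 1152.54 − 1019.331667 = 133.208333
b = Sxy/Sxx = 133.208333/860.833333 = 0.154743
a = ȳ − b·x̄ = 5.631667 − 0.154743·30.166667 = 0.963572
ŷ(33) = 0.963572 + 0.154743·33 = 6.070106
residual = y − ŷ = 8.30 − 6.070106 = 2.229894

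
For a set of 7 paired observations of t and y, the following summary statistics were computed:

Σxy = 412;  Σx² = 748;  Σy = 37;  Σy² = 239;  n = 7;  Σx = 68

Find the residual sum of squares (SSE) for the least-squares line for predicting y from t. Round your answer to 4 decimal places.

Sxx = Σx² − (Σx)²/n = 748 − 660.571429 = 87.428571
Sxy = Σxy − (Σx)(Σy)/n = 412 − 359.428571 = 52.571429
Syy = Σy² − (Σy)²/n = 239 − 195.571429 = 43.428571
b = Sxy/Sxx = 52.571429/87.428571 = 0.601307
SSE = Syy − b·Sxy = 43.428571 − 0.601307·52.571429 = 11.816993

11.8170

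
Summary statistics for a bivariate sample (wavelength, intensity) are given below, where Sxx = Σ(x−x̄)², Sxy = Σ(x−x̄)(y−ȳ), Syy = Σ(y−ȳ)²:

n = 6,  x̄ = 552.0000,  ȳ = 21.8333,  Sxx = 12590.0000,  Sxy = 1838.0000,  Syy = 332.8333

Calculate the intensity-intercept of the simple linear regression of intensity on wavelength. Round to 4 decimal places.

b = Sxy/Sxx = 1838/12590 = 0.145989
a = ȳ − b·x̄ = 21.8333 − 0.145989·552 = -58.752562

-58.7526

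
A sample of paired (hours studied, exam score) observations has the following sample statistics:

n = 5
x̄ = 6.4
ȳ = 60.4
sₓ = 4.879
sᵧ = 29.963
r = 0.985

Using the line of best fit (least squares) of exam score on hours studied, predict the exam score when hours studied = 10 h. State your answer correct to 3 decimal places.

b = r · sᵧ/sₓ = 0.985 · 29.963/4.879 = 6.049099
a = ȳ − b·x̄ = 60.4 − 6.049099·6.4 = 21.685765
ŷ(10) = a + b·10 = 21.685765 + 6.049099·10 = 82.176757

82.177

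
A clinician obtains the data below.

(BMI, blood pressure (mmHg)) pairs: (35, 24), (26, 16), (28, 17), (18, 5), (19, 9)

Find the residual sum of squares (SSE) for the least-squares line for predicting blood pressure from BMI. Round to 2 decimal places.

5.58

n = 5, Σx = 126, Σy = 71, Σxy = 1993, Σx² = 3370, Σy² = 1227
Sxx = Σx² − (Σx)²/n = 3370 − 3175.2 = 194.8
Sxy = Σxy − (Σx)(Σy)/n = 1993 − 1789.2 = 203.8
Syy = Σy² − (Σy)²/n = 1227 − 1008.2 = 218.8
b = Sxy/Sxx = 203.8/194.8 = 1.046201
SSE = Syy − b·Sxy = 218.8 − 1.046201·203.8 = 5.584189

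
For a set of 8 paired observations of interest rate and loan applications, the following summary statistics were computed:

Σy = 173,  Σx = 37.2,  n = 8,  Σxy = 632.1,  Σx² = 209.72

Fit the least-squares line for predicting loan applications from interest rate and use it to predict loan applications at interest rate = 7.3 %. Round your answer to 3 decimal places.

Sxx = Σx² − (Σx)²/n = 209.72 − 172.98 = 36.74
Sxy = Σxy − (Σx)(Σy)/n = 632.1 − 804.45 = -172.35
b = Sxy/Sxx = -172.35/36.74 = -4.691072
a = ȳ − b·x̄ = 21.625 − (-4.691072)·4.65 = 43.438487
ŷ(7.3) = a + b·7.3 = 43.438487 + (-4.691072)·7.3 = 9.193658

9.194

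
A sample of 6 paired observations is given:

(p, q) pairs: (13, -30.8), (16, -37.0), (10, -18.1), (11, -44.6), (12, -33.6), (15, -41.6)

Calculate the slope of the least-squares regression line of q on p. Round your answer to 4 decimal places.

n = 6, Σx = 77, Σy = -205.7, Σxy = -2691.2, Σx² = 1015
Sxx = Σx² − (Σx)²/n = 1015 − 988.166667 = 26.833333
Sxy = Σxy − (Σx)(Σy)/n = -2691.2 − (-2639.816667) = -51.383333
b = Sxy/Sxx = -51.383333/26.833333 = -1.914907

-1.9149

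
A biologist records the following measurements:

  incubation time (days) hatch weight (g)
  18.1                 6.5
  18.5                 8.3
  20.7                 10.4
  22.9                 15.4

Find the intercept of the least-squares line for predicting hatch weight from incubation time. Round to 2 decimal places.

n = 4, Σx = 80.2, Σy = 40.6, Σxy = 839.14, Σx² = 1622.76
Sxx = Σx² − (Σx)²/n = 1622.76 − 1608.01 = 14.75
Sxy = Σxy − (Σx)(Σy)/n = 839.14 − 814.03 = 25.11
b = Sxy/Sxx = 25.11/14.75 = 1.702373
a = ȳ − b·x̄ = 10.15 − 1.702373·20.05 = -23.982576

-23.98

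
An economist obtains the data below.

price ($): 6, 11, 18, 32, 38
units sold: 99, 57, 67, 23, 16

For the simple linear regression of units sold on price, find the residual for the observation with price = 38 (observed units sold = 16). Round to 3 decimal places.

n = 5, Σx = 105, Σy = 262, Σxy = 3771, Σx² = 2949
Sxx = Σx² − (Σx)²/n = 2949 − 2205 = 744
Sxy = Σxy − (Σx)(Σy)/n = 3771 − 5502 = -1731
b = Sxy/Sxx = -1731/744 = -2.326613
a = ȳ − b·x̄ = 52.4 − (-2.326613)·21 = 101.258871
ŷ(38) = 101.258871 + (-2.326613)·38 = 12.847581
residual = y − ŷ = 16 − 12.847581 = 3.152419

3.152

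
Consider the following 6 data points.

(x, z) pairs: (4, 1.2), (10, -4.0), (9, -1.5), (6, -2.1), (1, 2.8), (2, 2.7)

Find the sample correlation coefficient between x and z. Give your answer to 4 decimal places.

n = 6, Σx = 32, Σy = -0.9, Σxy = -53.1, Σx² = 238, Σy² = 39.23
Sxx = Σx² − (Σx)²/n = 238 − 170.666667 = 67.333333
Sxy = Σxy − (Σx)(Σy)/n = -53.1 − (-4.8) = -48.3
Syy = Σy² − (Σy)²/n = 39.23 − 0.135 = 39.095
r = Sxy/√(Sxx·Syy) = -48.3/√(2632.396667) = -48.3/51.306887 = -0.941394

-0.9414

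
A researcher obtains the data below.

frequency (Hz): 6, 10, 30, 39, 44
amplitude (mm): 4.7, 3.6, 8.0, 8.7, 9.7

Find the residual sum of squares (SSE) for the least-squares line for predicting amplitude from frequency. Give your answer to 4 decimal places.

n = 5, Σx = 129, Σy = 34.7, Σxy = 1070.3, Σx² = 4493, Σy² = 268.83
Sxx = Σx² − (Σx)²/n = 4493 − 3328.2 = 1164.8
Sxy = Σxy − (Σx)(Σy)/n = 1070.3 − 895.26 = 175.04
Syy = Σy² − (Σy)²/n = 268.83 − 240.818 = 28.012
b = Sxy/Sxx = 175.04/1164.8 = 0.150275
SSE = Syy − b·Sxy = 28.012 − 0.150275·175.04 = 1.707912

1.7079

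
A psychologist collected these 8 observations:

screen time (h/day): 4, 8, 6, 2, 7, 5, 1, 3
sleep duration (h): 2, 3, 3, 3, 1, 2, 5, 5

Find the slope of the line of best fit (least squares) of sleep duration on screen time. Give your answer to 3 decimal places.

n = 8, Σx = 36, Σy = 24, Σxy = 93, Σx² = 204
Sxx = Σx² − (Σx)²/n = 204 − 162 = 42
Sxy = Σxy − (Σx)(Σy)/n = 93 − 108 = -15
b = Sxy/Sxx = -15/42 = -0.357143

-0.357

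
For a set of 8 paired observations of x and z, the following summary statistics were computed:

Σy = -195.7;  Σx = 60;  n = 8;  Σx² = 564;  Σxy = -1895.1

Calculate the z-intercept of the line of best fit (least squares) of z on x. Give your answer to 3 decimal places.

Sxx = Σx² − (Σx)²/n = 564 − 450 = 114
Sxy = Σxy − (Σx)(Σy)/n = -1895.1 − (-1467.75) = -427.35
b = Sxy/Sxx = -427.35/114 = -3.748684
a = ȳ − b·x̄ = -24.4625 − (-3.748684)·7.5 = 3.652632

3.653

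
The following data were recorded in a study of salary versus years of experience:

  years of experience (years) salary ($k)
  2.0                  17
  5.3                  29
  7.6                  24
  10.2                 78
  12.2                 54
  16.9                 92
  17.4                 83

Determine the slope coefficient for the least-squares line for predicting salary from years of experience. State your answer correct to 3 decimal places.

n = 7, Σx = 71.6, Σy = 377, Σxy = 4823.5, Σx² = 931.1
Sxx = Σx² − (Σx)²/n = 931.1 − 732.365714 = 198.734286
Sxy = Σxy − (Σx)(Σy)/n = 4823.5 − 3856.171429 = 967.328571
b = Sxy/Sxx = 967.328571/198.734286 = 4.867447

4.867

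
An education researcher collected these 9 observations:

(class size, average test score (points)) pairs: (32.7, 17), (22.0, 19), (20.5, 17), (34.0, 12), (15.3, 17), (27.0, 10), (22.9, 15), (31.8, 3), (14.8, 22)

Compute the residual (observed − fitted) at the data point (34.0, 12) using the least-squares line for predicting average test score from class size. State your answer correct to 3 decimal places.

n = 9, Σx = 221, Σy = 132, Σxy = 3025, Σx² = 5847.32
Sxx = Σx² − (Σx)²/n = 5847.32 − 5426.777778 = 420.542222
Sxy = Σxy − (Σx)(Σy)/n = 3025 − 3241.333333 = -216.333333
b = Sxy/Sxx = -216.333333/420.542222 = -0.514415
a = ȳ − b·x̄ = 14.666667 − (-0.514415)·24.555556 = 27.298419
ŷ(34.0) = 27.298419 + (-0.514415)·34 = 9.808300
residual = y − ŷ = 12 − 9.808300 = 2.191700

2.192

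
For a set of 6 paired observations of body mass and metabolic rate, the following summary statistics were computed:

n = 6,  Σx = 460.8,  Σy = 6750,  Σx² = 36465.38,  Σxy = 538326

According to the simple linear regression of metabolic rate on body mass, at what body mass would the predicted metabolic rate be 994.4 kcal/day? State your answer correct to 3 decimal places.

69.748

Sxx = Σx² − (Σx)²/n = 36465.38 − 35389.44 = 1075.94
Sxy = Σxy − (Σx)(Σy)/n = 538326 − 518400 = 19926
b = Sxy/Sxx = 19926/1075.94 = 18.519620
a = ȳ − b·x̄ = 1125 − 18.519620·76.8 = -297.306820
Set a + b·x = 994.4: x = (994.4 − (-297.306820)) / 18.519620 = 69.748019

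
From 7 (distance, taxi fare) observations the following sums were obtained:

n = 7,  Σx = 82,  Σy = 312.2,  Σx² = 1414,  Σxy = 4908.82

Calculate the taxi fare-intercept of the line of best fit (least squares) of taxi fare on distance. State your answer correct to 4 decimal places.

12.2645

Sxx = Σx² − (Σx)²/n = 1414 − 960.571429 = 453.428571
Sxy = Σxy − (Σx)(Σy)/n = 4908.82 − 3657.2 = 1251.62
b = Sxy/Sxx = 1251.62/453.428571 = 2.760347
a = ȳ − b·x̄ = 44.6 − 2.760347·11.714286 = 12.264512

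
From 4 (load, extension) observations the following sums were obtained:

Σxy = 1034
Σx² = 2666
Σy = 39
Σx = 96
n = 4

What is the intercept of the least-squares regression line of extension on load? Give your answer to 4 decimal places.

Sxx = Σx² − (Σx)²/n = 2666 − 2304 = 362
Sxy = Σxy − (Σx)(Σy)/n = 1034 − 936 = 98
b = Sxy/Sxx = 98/362 = 0.270718
a = ȳ − b·x̄ = 9.75 − 0.270718·24 = 3.252762

3.2528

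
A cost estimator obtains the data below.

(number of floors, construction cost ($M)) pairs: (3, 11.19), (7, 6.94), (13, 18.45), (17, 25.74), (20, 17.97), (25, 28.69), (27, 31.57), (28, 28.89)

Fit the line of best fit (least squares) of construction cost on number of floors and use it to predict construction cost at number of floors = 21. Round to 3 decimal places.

24.265

n = 8, Σx = 140, Σy = 169.44, Σxy = 3497.54, Σx² = 3054
Sxx = Σx² − (Σx)²/n = 3054 − 2450 = 604
Sxy = Σxy − (Σx)(Σy)/n = 3497.54 − 2965.2 = 532.34
b = Sxy/Sxx = 532.34/604 = 0.881358
a = ȳ − b·x̄ = 21.18 − 0.881358·17.5 = 5.756242
ŷ(21) = a + b·21 = 5.756242 + 0.881358·21 = 24.264752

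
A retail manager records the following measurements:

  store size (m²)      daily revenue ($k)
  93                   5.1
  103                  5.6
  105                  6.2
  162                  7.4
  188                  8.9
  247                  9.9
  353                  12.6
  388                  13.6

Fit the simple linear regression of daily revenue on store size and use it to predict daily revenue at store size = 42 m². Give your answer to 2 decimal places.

n = 8, Σx = 1639, Σy = 69.3, Σxy = 16744, Σx² = 428033
Sxx = Σx² − (Σx)²/n = 428033 − 335790.125 = 92242.875
Sxy = Σxy − (Σx)(Σy)/n = 16744 − 14197.8375 = 2546.1625
b = Sxy/Sxx = 2546.1625/92242.875 = 0.027603
a = ȳ − b·x̄ = 8.6625 − 0.027603·204.875 = 3.007374
ŷ(42) = a + b·42 = 3.007374 + 0.027603·42 = 4.166692

4.17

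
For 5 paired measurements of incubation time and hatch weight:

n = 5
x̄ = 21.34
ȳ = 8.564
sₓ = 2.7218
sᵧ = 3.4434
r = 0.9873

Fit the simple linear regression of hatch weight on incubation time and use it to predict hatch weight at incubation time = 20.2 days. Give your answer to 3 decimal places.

b = r · sᵧ/sₓ = 0.9873 · 3.4434/2.7218 = 1.249052
a = ȳ − b·x̄ = 8.564 − 1.249052·21.34 = -18.090763
ŷ(20.2) = a + b·20.2 = -18.090763 + 1.249052·20.2 = 7.140081

7.140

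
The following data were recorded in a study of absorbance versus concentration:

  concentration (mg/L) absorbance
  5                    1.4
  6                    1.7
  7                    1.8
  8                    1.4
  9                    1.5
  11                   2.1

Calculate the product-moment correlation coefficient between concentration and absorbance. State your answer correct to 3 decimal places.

0.575

n = 6, Σx = 46, Σy = 9.9, Σxy = 77.6, Σx² = 376, Σy² = 16.71
Sxx = Σx² − (Σx)²/n = 376 − 352.666667 = 23.333333
Sxy = Σxy − (Σx)(Σy)/n = 77.6 − 75.9 = 1.7
Syy = Σy² − (Σy)²/n = 16.71 − 16.335 = 0.375
r = Sxy/√(Sxx·Syy) = 1.7/√(8.75) = 1.7/2.958040 = 0.574705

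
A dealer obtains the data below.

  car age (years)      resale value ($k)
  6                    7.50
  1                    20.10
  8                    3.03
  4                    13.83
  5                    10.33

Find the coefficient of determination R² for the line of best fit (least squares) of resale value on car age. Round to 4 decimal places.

n = 5, Σx = 24, Σy = 54.79, Σxy = 196.31, Σx² = 142, Σy² = 767.4187
Sxx = Σx² − (Σx)²/n = 142 − 115.2 = 26.8
Sxy = Σxy − (Σx)(Σy)/n = 196.31 − 262.992 = -66.682
Syy = Σy² − (Σy)²/n = 767.4187 − 600.38882 = 167.02988
R² = Sxy²/(Sxx·Syy) = (-66.682)²/(26.8·167.02988) = 0.993318

0.9933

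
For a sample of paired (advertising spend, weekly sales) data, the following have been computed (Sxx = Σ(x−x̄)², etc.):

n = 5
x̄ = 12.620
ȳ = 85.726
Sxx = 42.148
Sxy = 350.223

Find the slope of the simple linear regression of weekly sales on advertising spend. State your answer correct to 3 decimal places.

8.309

b = Sxy/Sxx = 350.223/42.148 = 8.309362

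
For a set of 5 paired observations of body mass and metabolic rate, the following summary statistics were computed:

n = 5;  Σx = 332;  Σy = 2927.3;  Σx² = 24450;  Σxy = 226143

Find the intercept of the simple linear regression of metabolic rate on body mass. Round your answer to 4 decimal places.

-291.6174

Sxx = Σx² − (Σx)²/n = 24450 − 22044.8 = 2405.2
Sxy = Σxy − (Σx)(Σy)/n = 226143 − 194372.72 = 31770.28
b = Sxy/Sxx = 31770.28/2405.2 = 13.208997
a = ȳ − b·x̄ = 585.46 − 13.208997·66.4 = -291.617412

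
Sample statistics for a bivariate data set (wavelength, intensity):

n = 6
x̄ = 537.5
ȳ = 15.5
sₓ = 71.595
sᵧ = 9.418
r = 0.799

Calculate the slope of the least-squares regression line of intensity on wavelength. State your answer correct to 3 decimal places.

0.105

b = r · sᵧ/sₓ = 0.799 · 9.418/71.595 = 0.105105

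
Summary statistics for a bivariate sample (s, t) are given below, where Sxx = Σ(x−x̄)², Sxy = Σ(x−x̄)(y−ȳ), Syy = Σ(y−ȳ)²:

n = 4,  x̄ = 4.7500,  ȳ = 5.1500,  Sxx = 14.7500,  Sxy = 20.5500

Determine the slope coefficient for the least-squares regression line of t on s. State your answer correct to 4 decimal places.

1.3932

b = Sxy/Sxx = 20.55/14.75 = 1.393220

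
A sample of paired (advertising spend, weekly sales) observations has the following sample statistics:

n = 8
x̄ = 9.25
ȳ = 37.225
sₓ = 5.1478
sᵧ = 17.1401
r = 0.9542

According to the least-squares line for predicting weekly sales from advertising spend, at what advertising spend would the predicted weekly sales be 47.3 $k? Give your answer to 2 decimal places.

12.42

b = r · sᵧ/sₓ = 0.9542 · 17.1401/5.1478 = 3.177102
a = ȳ − b·x̄ = 37.225 − 3.177102·9.25 = 7.836811
Set a + b·x = 47.3: x = (47.3 − 7.836811) / 3.177102 = 12.421129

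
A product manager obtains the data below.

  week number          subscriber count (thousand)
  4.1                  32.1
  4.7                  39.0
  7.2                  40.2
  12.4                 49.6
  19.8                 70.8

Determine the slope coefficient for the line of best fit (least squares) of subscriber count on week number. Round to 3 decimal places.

2.255

n = 5, Σx = 48.2, Σy = 231.7, Σxy = 2621.23, Σx² = 636.54
Sxx = Σx² − (Σx)²/n = 636.54 − 464.648 = 171.892
Sxy = Σxy − (Σx)(Σy)/n = 2621.23 − 2233.588 = 387.642
b = Sxy/Sxx = 387.642/171.892 = 2.255149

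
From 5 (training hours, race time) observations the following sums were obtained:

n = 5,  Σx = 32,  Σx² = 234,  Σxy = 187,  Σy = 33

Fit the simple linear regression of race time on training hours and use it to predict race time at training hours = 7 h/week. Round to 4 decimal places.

6.1027

Sxx = Σx² − (Σx)²/n = 234 − 204.8 = 29.2
Sxy = Σxy − (Σx)(Σy)/n = 187 − 211.2 = -24.2
b = Sxy/Sxx = -24.2/29.2 = -0.828767
a = ȳ − b·x̄ = 6.6 − (-0.828767)·6.4 = 11.904110
ŷ(7) = a + b·7 = 11.904110 + (-0.828767)·7 = 6.102740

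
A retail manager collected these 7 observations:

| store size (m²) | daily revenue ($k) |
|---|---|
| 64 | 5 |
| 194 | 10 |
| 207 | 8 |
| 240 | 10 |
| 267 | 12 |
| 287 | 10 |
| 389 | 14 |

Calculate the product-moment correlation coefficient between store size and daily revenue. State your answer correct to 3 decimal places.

n = 7, Σx = 1648, Σy = 69, Σxy = 17836, Σx² = 447160, Σy² = 729
Sxx = Σx² − (Σx)²/n = 447160 − 387986.285714 = 59173.714286
Sxy = Σxy − (Σx)(Σy)/n = 17836 − 16244.571429 = 1591.428571
Syy = Σy² − (Σy)²/n = 729 − 680.142857 = 48.857143
r = Sxy/√(Sxx·Syy) = 1591.428571/√(2891058.612245) = 1591.428571/1700.311328 = 0.935963

0.936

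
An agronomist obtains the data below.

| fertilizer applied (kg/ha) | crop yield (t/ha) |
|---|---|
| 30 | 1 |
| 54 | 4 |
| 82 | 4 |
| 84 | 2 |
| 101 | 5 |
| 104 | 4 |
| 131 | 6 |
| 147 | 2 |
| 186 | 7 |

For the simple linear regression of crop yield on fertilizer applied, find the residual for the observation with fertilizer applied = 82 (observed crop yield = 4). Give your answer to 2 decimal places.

n = 9, Σx = 919, Σy = 35, Σxy = 4045, Σx² = 111979
Sxx = Σx² − (Σx)²/n = 111979 − 93840.111111 = 18138.888889
Sxy = Σxy − (Σx)(Σy)/n = 4045 − 3573.888889 = 471.111111
b = Sxy/Sxx = 471.111111/18138.888889 = 0.025972
a = ȳ − b·x̄ = 3.888889 − 0.025972·102.111111 = 1.236815
ŷ(82) = 1.236815 + 0.025972·82 = 3.366554
residual = y − ŷ = 4 − 3.366554 = 0.633446

0.63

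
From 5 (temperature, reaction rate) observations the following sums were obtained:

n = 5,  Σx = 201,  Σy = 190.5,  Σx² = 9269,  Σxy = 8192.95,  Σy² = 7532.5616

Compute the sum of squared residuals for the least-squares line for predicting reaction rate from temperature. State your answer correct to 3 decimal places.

Sxx = Σx² − (Σx)²/n = 9269 − 8080.2 = 1188.8
Sxy = Σxy − (Σx)(Σy)/n = 8192.95 − 7658.1 = 534.85
Syy = Σy² − (Σy)²/n = 7532.5616 − 7258.05 = 274.5116
b = Sxy/Sxx = 534.85/1188.8 = 0.449907
SSE = Syy − b·Sxy = 274.5116 − 0.449907·534.85 = 33.878590

33.879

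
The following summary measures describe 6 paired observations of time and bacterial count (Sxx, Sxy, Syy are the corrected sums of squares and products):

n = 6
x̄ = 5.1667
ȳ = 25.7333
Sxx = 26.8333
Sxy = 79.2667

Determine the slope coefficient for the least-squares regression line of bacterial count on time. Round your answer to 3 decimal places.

b = Sxy/Sxx = 79.2667/26.8333 = 2.954042

2.954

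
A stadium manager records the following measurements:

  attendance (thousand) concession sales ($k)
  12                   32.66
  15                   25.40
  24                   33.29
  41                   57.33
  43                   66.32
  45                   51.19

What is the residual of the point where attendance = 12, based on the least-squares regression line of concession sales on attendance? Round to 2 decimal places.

n = 6, Σx = 180, Σy = 266.19, Σxy = 9077.72, Σx² = 6500
Sxx = Σx² − (Σx)²/n = 6500 − 5400 = 1100
Sxy = Σxy − (Σx)(Σy)/n = 9077.72 − 7985.7 = 1092.02
b = Sxy/Sxx = 1092.02/1100 = 0.992745
a = ȳ − b·x̄ = 44.365 − 0.992745·30 = 14.582636
ŷ(12) = 14.582636 + 0.992745·12 = 26.495582
residual = y − ŷ = 32.66 − 26.495582 = 6.164418

6.16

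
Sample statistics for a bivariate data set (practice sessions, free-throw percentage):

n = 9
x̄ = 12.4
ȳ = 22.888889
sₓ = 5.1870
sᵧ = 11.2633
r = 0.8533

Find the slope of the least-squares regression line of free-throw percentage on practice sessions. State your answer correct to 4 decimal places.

1.8529

b = r · sᵧ/sₓ = 0.8533 · 11.2633/5.187 = 1.852896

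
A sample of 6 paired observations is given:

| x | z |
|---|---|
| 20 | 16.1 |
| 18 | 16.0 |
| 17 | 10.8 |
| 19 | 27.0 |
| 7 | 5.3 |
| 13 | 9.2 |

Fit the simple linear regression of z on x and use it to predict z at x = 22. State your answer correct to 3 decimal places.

n = 6, Σx = 94, Σy = 84.4, Σxy = 1463.3, Σx² = 1592
Sxx = Σx² − (Σx)²/n = 1592 − 1472.666667 = 119.333333
Sxy = Σxy − (Σx)(Σy)/n = 1463.3 − 1322.266667 = 141.033333
b = Sxy/Sxx = 141.033333/119.333333 = 1.181844
a = ȳ − b·x̄ = 14.066667 − 1.181844·15.666667 = -4.448883
ŷ(22) = a + b·22 = -4.448883 + 1.181844·22 = 21.551676

21.552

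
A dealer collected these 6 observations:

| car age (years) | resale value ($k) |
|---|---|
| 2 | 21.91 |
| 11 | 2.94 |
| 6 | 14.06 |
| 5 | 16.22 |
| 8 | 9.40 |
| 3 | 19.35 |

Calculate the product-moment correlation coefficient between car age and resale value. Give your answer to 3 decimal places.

-0.998

n = 6, Σx = 35, Σy = 83.88, Σxy = 374.87, Σx² = 259, Σy² = 1412.2462
Sxx = Σx² − (Σx)²/n = 259 − 204.166667 = 54.833333
Sxy = Σxy − (Σx)(Σy)/n = 374.87 − 489.3 = -114.43
Syy = Σy² − (Σy)²/n = 1412.2462 − 1172.6424 = 239.6038
r = Sxy/√(Sxx·Syy) = -114.43/√(13138.275033) = -114.43/114.622315 = -0.998322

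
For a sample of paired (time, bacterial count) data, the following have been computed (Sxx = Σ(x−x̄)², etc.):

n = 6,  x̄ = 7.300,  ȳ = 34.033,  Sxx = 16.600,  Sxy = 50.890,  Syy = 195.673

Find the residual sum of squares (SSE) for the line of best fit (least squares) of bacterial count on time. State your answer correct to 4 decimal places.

39.6614

b = Sxy/Sxx = 50.89/16.6 = 3.065663
SSE = Syy − b·Sxy = 195.673 − 3.065663·50.89 = 39.661428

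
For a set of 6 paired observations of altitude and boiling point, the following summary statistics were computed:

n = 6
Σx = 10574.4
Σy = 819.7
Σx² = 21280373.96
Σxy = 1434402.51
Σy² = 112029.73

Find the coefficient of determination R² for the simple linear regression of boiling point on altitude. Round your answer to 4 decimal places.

Sxx = Σx² − (Σx)²/n = 21280373.96 − 18636322.56 = 2644051.4
Sxy = Σxy − (Σx)(Σy)/n = 1434402.51 − 1444639.28 = -10236.77
Syy = Σy² − (Σy)²/n = 112029.73 − 111984.681667 = 45.048333
R² = Sxy²/(Sxx·Syy) = (-10236.77)²/(2644051.4·45.048333) = 0.879786

0.8798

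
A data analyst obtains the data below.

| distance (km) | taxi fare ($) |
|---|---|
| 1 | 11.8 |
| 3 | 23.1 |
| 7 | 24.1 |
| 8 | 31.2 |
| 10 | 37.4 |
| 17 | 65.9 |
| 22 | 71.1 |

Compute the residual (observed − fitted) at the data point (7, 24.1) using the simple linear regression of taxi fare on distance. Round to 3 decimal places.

-5.709

n = 7, Σx = 68, Σy = 264.6, Σxy = 3557.9, Σx² = 996
Sxx = Σx² − (Σx)²/n = 996 − 660.571429 = 335.428571
Sxy = Σxy − (Σx)(Σy)/n = 3557.9 − 2570.4 = 987.5
b = Sxy/Sxx = 987.5/335.428571 = 2.943995
a = ȳ − b·x̄ = 37.8 − 2.943995·9.714286 = 9.201193
ŷ(7) = 9.201193 + 2.943995·7 = 29.809157
residual = y − ŷ = 24.1 − 29.809157 = -5.709157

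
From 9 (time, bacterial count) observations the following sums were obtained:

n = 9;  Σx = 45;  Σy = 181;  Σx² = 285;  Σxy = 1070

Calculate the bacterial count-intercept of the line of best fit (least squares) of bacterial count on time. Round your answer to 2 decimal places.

Sxx = Σx² − (Σx)²/n = 285 − 225 = 60
Sxy = Σxy − (Σx)(Σy)/n = 1070 − 905 = 165
b = Sxy/Sxx = 165/60 = 2.75
a = ȳ − b·x̄ = 20.111111 − 2.75·5 = 6.361111

6.36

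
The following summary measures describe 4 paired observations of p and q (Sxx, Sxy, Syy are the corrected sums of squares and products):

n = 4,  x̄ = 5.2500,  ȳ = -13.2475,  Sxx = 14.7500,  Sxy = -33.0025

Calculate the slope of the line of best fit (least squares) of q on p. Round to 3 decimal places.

b = Sxy/Sxx = -33.0025/14.75 = -2.237458

-2.237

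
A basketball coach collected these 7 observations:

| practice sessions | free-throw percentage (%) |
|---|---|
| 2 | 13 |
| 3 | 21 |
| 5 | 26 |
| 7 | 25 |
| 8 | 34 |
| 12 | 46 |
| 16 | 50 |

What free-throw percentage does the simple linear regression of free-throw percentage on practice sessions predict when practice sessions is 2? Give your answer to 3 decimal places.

n = 7, Σx = 53, Σy = 215, Σxy = 2018, Σx² = 551
Sxx = Σx² − (Σx)²/n = 551 − 401.285714 = 149.714286
Sxy = Σxy − (Σx)(Σy)/n = 2018 − 1627.857143 = 390.142857
b = Sxy/Sxx = 390.142857/149.714286 = 2.605916
a = ȳ − b·x̄ = 30.714286 − 2.605916·7.571429 = 10.983779
ŷ(2) = a + b·2 = 10.983779 + 2.605916·2 = 16.195611

16.196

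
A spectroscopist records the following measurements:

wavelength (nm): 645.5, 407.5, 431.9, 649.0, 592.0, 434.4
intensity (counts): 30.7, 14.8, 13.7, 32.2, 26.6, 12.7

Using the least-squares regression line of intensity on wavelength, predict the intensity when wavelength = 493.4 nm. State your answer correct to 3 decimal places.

n = 6, Σx = 3160.3, Σy = 130.7, Σxy = 73926.76, Σx² = 1729632.47
Sxx = Σx² − (Σx)²/n = 1729632.47 − 1664582.681667 = 65049.788333
Sxy = Σxy − (Σx)(Σy)/n = 73926.76 − 68841.868333 = 5084.891667
b = Sxy/Sxx = 5084.891667/65049.788333 = 0.078169
a = ȳ − b·x̄ = 21.783333 − 0.078169·526.716667 = -19.389701
ŷ(493.4) = a + b·493.4 = -19.389701 + 0.078169·493.4 = 19.178995

19.179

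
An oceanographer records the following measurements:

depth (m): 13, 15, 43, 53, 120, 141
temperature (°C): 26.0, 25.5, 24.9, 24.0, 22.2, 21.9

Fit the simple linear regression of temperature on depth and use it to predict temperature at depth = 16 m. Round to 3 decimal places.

n = 6, Σx = 385, Σy = 144.5, Σxy = 8815.1, Σx² = 39333
Sxx = Σx² − (Σx)²/n = 39333 − 24704.166667 = 14628.833333
Sxy = Σxy − (Σx)(Σy)/n = 8815.1 − 9272.083333 = -456.983333
b = Sxy/Sxx = -456.983333/14628.833333 = -0.031239
a = ȳ − b·x̄ = 24.083333 − (-0.031239)·64.166667 = 26.087806
ŷ(16) = a + b·16 = 26.087806 + (-0.031239)·16 = 25.587989

25.588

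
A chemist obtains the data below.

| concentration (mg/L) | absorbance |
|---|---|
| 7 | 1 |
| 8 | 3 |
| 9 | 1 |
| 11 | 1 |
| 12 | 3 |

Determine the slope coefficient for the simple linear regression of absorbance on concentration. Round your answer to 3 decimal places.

0.140

n = 5, Σx = 47, Σy = 9, Σxy = 87, Σx² = 459
Sxx = Σx² − (Σx)²/n = 459 − 441.8 = 17.2
Sxy = Σxy − (Σx)(Σy)/n = 87 − 84.6 = 2.4
b = Sxy/Sxx = 2.4/17.2 = 0.139535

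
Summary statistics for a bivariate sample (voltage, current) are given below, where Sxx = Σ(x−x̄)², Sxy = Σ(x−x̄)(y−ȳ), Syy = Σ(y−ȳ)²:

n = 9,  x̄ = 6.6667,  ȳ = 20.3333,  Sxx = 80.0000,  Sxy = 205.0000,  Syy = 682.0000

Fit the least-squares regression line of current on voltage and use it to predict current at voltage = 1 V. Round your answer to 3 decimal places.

5.812

b = Sxy/Sxx = 205/80 = 2.5625
a = ȳ − b·x̄ = 20.3333 − 2.5625·6.6667 = 3.249881
ŷ(1) = a + b·1 = 3.249881 + 2.5625·1 = 5.812381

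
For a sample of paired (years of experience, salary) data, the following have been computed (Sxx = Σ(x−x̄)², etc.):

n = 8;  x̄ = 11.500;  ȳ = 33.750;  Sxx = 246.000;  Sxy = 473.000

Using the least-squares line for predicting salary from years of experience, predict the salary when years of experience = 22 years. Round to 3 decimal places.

53.939

b = Sxy/Sxx = 473/246 = 1.922764
a = ȳ − b·x̄ = 33.75 − 1.922764·11.5 = 11.638211
ŷ(22) = a + b·22 = 11.638211 + 1.922764·22 = 53.939024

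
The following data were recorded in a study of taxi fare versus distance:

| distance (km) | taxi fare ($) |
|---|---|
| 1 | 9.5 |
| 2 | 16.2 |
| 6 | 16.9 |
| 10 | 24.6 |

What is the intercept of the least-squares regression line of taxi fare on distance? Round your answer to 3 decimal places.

10.239

n = 4, Σx = 19, Σy = 67.2, Σxy = 389.3, Σx² = 141
Sxx = Σx² − (Σx)²/n = 141 − 90.25 = 50.75
Sxy = Σxy − (Σx)(Σy)/n = 389.3 − 319.2 = 70.1
b = Sxy/Sxx = 70.1/50.75 = 1.381281
a = ȳ − b·x̄ = 16.8 − 1.381281·4.75 = 10.238916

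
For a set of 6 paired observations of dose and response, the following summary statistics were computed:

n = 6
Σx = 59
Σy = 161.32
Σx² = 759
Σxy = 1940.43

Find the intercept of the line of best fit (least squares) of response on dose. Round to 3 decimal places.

Sxx = Σx² − (Σx)²/n = 759 − 580.166667 = 178.833333
Sxy = Σxy − (Σx)(Σy)/n = 1940.43 − 1586.313333 = 354.116667
b = Sxy/Sxx = 354.116667/178.833333 = 1.980149
a = ȳ − b·x̄ = 26.886667 − 1.980149·9.833333 = 7.415200

7.415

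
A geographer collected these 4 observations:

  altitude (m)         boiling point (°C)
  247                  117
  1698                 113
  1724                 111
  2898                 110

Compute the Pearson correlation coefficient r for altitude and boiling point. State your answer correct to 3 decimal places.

-0.944

n = 4, Σx = 6567, Σy = 451, Σxy = 730917, Σx² = 14314793, Σy² = 50879
Sxx = Σx² − (Σx)²/n = 14314793 − 10781372.25 = 3533420.75
Sxy = Σxy − (Σx)(Σy)/n = 730917 − 740429.25 = -9512.25
Syy = Σy² − (Σy)²/n = 50879 − 50850.25 = 28.75
r = Sxy/√(Sxx·Syy) = -9512.25/√(101585846.5625) = -9512.25/10078.980433 = -0.943771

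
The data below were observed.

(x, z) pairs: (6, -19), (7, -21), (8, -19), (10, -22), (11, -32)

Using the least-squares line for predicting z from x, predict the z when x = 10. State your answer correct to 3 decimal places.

n = 5, Σx = 42, Σy = -113, Σxy = -985, Σx² = 370
Sxx = Σx² − (Σx)²/n = 370 − 352.8 = 17.2
Sxy = Σxy − (Σx)(Σy)/n = -985 − (-949.2) = -35.8
b = Sxy/Sxx = -35.8/17.2 = -2.081395
a = ȳ − b·x̄ = -22.6 − (-2.081395)·8.4 = -5.116279
ŷ(10) = a + b·10 = -5.116279 + (-2.081395)·10 = -25.930233

-25.930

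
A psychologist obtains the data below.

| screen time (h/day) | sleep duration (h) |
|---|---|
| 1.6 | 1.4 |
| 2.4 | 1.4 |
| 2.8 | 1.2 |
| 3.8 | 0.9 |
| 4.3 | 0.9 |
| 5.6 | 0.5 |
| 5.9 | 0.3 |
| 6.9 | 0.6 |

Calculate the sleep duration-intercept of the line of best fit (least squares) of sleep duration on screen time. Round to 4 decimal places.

1.7597

n = 8, Σx = 33.3, Σy = 7.2, Σxy = 24.96, Σx² = 162.87
Sxx = Σx² − (Σx)²/n = 162.87 − 138.61125 = 24.25875
Sxy = Σxy − (Σx)(Σy)/n = 24.96 − 29.97 = -5.01
b = Sxy/Sxx = -5.01/24.25875 = -0.206523
a = ȳ − b·x̄ = 0.9 − (-0.206523)·4.1625 = 1.759654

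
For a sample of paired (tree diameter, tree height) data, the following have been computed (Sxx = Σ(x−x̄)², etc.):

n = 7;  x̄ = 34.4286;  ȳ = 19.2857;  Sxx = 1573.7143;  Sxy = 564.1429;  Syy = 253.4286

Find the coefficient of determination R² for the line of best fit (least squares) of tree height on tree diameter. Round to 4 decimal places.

R² = Sxy²/(Sxx·Syy) = (564.1429)²/(1573.7143·253.4286) = 0.797989

0.7980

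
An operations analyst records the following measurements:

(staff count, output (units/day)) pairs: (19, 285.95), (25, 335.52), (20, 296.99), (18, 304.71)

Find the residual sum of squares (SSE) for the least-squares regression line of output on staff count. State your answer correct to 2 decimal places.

351.98

n = 4, Σx = 82, Σy = 1223.17, Σxy = 25245.63, Σx² = 1710, Σy² = 375392.3171
Sxx = Σx² − (Σx)²/n = 1710 − 1681 = 29
Sxy = Σxy − (Σx)(Σy)/n = 25245.63 − 25074.985 = 170.645
Syy = Σy² − (Σy)²/n = 375392.3171 − 374036.212225 = 1356.104875
b = Sxy/Sxx = 170.645/29 = 5.884310
SSE = Syy − b·Sxy = 1356.104875 − 5.884310·170.645 = 351.976736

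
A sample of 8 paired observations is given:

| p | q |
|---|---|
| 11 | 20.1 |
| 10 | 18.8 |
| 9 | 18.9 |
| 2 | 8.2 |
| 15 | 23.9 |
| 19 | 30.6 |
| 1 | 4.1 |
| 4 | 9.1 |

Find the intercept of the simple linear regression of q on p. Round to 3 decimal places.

4.320

n = 8, Σx = 71, Σy = 133.7, Σxy = 1576, Σx² = 909
Sxx = Σx² − (Σx)²/n = 909 − 630.125 = 278.875
Sxy = Σxy − (Σx)(Σy)/n = 1576 − 1186.5875 = 389.4125
b = Sxy/Sxx = 389.4125/278.875 = 1.396369
a = ȳ − b·x̄ = 16.7125 − 1.396369·8.875 = 4.319722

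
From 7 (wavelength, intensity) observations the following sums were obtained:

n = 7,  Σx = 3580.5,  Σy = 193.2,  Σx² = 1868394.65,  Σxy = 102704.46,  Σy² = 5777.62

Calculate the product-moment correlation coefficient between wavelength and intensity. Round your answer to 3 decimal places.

0.957

Sxx = Σx² − (Σx)²/n = 1868394.65 − 1831425.75 = 36968.9
Sxy = Σxy − (Σx)(Σy)/n = 102704.46 − 98821.8 = 3882.66
Syy = Σy² − (Σy)²/n = 5777.62 − 5332.32 = 445.3
r = Sxy/√(Sxx·Syy) = 3882.66/√(16462251.17) = 3882.66/4057.369982 = 0.956940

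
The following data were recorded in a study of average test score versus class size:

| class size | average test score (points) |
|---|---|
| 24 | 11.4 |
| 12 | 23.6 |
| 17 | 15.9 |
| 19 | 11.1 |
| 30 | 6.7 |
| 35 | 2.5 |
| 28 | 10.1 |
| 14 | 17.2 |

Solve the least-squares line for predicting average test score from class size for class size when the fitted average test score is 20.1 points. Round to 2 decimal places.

n = 8, Σx = 179, Σy = 98.5, Σxy = 1850.1, Σx² = 4475
Sxx = Σx² − (Σx)²/n = 4475 − 4005.125 = 469.875
Sxy = Σxy − (Σx)(Σy)/n = 1850.1 − 2203.9375 = -353.8375
b = Sxy/Sxx = -353.8375/469.875 = -0.753046
a = ȳ − b·x̄ = 12.3125 − (-0.753046)·22.375 = 29.161905
Set a + b·x = 20.1: x = (20.1 − 29.161905) / (-0.753046) = 12.033667

12.03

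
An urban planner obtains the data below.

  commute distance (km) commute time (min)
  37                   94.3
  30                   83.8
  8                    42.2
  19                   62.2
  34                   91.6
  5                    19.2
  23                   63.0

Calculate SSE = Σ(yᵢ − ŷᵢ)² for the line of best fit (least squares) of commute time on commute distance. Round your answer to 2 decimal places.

179.63

n = 7, Σx = 156, Σy = 456.3, Σxy = 12181.9, Σx² = 4404, Σy² = 34292.81
Sxx = Σx² − (Σx)²/n = 4404 − 3476.571429 = 927.428571
Sxy = Σxy − (Σx)(Σy)/n = 12181.9 − 10168.971429 = 2012.928571
Syy = Σy² − (Σy)²/n = 34292.81 − 29744.241429 = 4548.568571
b = Sxy/Sxx = 2012.928571/927.428571 = 2.170441
SSE = Syy − b·Sxy = 4548.568571 − 2.170441·2012.928571 = 179.626791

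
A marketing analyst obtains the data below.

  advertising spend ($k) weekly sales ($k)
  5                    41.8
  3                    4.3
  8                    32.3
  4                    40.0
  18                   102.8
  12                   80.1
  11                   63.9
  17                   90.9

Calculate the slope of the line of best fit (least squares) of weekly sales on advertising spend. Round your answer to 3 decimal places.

5.413

n = 8, Σx = 78, Σy = 456.1, Σxy = 5700.1, Σx² = 992
Sxx = Σx² − (Σx)²/n = 992 − 760.5 = 231.5
Sxy = Σxy − (Σx)(Σy)/n = 5700.1 − 4446.975 = 1253.125
b = Sxy/Sxx = 1253.125/231.5 = 5.413067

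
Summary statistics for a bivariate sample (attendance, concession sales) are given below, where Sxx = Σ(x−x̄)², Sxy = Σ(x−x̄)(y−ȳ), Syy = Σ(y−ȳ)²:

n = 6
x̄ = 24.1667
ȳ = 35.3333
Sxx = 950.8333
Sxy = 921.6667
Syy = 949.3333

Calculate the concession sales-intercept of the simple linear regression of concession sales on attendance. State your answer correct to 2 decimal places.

b = Sxy/Sxx = 921.6667/950.8333 = 0.969325
a = ȳ − b·x̄ = 35.3333 − 0.969325·24.1667 = 11.907908

11.91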